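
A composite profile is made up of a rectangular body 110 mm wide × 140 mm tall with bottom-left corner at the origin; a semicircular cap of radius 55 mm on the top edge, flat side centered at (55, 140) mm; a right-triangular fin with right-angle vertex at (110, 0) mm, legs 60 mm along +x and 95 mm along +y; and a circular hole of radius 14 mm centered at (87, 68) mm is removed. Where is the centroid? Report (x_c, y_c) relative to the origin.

rectangular body: A = 110 × 140 = 15400.00, centroid at (55.00, 70.00).
semicircular top: A = ½π·55² = 4751.66, centroid at (55.00, 163.34).
triangular fin: A = ½·60·95 = 2850.00, centroid at (130.00, 31.67).
hole: A = −π·14² = -615.75, centroid at (87.00, 68.00).
ΣA = 22385.91 mm², ΣAx_c = 1425270.80 mm³, ΣAy_c = 1902527.76 mm³.
x_c = 1425270.80/22385.91 = 63.67 mm; y_c = 1902527.76/22385.91 = 84.99 mm.

x_c = 63.67 mm, y_c = 84.99 mm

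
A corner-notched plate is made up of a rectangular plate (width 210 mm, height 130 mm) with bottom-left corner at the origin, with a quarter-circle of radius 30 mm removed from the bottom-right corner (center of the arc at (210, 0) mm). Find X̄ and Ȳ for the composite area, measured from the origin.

plate: A = 210 × 130 = 27300.00, centroid at (105.00, 65.00).
removed quarter-circle: A = −¼π·30² = -706.86, centroid at (197.27, 12.73).
ΣA = 26593.14 mm², ΣAX̄ = 2727059.75 mm³, ΣAȲ = 1765500.00 mm³.
X̄ = 2727059.75/26593.14 = 102.55 mm; Ȳ = 1765500.00/26593.14 = 66.39 mm.

X̄ = 102.55 mm, Ȳ = 66.39 mm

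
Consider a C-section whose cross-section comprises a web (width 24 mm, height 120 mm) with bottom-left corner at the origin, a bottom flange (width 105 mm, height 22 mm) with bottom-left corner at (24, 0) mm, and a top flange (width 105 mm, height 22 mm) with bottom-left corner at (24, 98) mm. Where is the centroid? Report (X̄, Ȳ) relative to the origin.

web: A = 24 × 120 = 2880.00, centroid at (12.00, 60.00).
bottom flange: A = 105 × 22 = 2310.00, centroid at (76.50, 11.00).
top flange: A = 105 × 22 = 2310.00, centroid at (76.50, 109.00).
ΣA = 7500.00 mm²
ΣAX̄ = (2880.00)(12.00) + (2310.00)(76.50) + (2310.00)(76.50) = 387990.00 mm³
ΣAȲ = (2880.00)(60.00) + (2310.00)(11.00) + (2310.00)(109.00) = 450000.00 mm³
X̄ = 387990.00 / 7500.00 = 51.73 mm
Ȳ = 450000.00 / 7500.00 = 60.00 mm

X̄ = 51.73 mm, Ȳ = 60.00 mm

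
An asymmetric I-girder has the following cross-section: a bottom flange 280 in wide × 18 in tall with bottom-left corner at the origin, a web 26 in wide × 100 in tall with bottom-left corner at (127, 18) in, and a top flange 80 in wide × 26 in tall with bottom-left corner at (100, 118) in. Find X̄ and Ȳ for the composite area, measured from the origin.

X̄ = 140.00 in, Ȳ = 50.89 in

Part | A | x̄ᵢ | ȳᵢ | A·x̄ᵢ | A·ȳᵢ
bottom flange | 5040.00 | 140.00 | 9.00 | 705600.00 | 45360.00
web | 2600.00 | 140.00 | 68.00 | 364000.00 | 176800.00
top flange | 2080.00 | 140.00 | 131.00 | 291200.00 | 272480.00
Σ | 9720.00 |  |  | 1360800.00 | 494640.00
X̄ = 1360800.00 / 9720.00 = 140.00 in
Ȳ = 494640.00 / 9720.00 = 50.89 in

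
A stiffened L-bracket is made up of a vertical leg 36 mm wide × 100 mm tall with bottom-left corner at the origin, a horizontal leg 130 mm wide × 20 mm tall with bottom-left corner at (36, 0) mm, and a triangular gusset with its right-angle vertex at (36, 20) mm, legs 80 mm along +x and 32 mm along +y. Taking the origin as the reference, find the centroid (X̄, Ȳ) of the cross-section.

X̄ = 54.49 mm, Ȳ = 32.79 mm

Part | A | x̄ᵢ | ȳᵢ | A·x̄ᵢ | A·ȳᵢ
vertical leg | 3600.00 | 18.00 | 50.00 | 64800.00 | 180000.00
horizontal leg | 2600.00 | 101.00 | 10.00 | 262600.00 | 26000.00
gusset | 1280.00 | 62.67 | 30.67 | 80213.33 | 39253.33
Σ | 7480.00 |  |  | 407613.33 | 245253.33
X̄ = 407613.33 / 7480.00 = 54.49 mm
Ȳ = 245253.33 / 7480.00 = 32.79 mm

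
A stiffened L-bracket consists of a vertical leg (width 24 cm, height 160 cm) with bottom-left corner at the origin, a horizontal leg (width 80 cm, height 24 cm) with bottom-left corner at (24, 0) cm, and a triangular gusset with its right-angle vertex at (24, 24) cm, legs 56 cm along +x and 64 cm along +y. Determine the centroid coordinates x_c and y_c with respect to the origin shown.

x_c = 32.50 cm, y_c = 54.49 cm

Part | A | x̄ᵢ | ȳᵢ | A·x̄ᵢ | A·ȳᵢ
vertical leg | 3840.00 | 12.00 | 80.00 | 46080.00 | 307200.00
horizontal leg | 1920.00 | 64.00 | 12.00 | 122880.00 | 23040.00
gusset | 1792.00 | 42.67 | 45.33 | 76458.67 | 81237.33
Σ | 7552.00 |  |  | 245418.67 | 411477.33
x_c = 245418.67 / 7552.00 = 32.50 cm
y_c = 411477.33 / 7552.00 = 54.49 cm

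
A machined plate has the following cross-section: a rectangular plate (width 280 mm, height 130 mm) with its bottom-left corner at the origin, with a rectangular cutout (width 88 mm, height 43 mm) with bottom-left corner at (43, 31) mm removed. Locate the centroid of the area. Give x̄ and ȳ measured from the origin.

Part | A | x̄ᵢ | ȳᵢ | A·x̄ᵢ | A·ȳᵢ
plate | 36400.00 | 140.00 | 65.00 | 5096000.00 | 2366000.00
hole | -3784.00 | 87.00 | 52.50 | -329208.00 | -198660.00
Σ | 32616.00 |  |  | 4766792.00 | 2167340.00
x̄ = 4766792.00 / 32616.00 = 146.15 mm
ȳ = 2167340.00 / 32616.00 = 66.45 mm

x̄ = 146.15 mm, ȳ = 66.45 mm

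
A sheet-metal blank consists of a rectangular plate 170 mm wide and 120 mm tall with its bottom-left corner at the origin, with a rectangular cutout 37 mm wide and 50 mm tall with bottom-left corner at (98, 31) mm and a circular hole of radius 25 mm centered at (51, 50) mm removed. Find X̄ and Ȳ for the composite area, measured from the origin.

X̄ = 85.51 mm, Ȳ = 61.63 mm

plate: A = 170 × 120 = 20400.00, centroid at (85.00, 60.00).
hole 1: A = −(37 × 50) = -1850.00, centroid at (116.50, 56.00).
hole 2: A = −π·25² = -1963.50, centroid at (51.00, 50.00).
ΣA = 16586.50 mm²
ΣAX̄ = (20400.00)(85.00) + (-1850.00)(116.50) + (-1963.50)(51.00) = 1418336.73 mm³
ΣAȲ = (20400.00)(60.00) + (-1850.00)(56.00) + (-1963.50)(50.00) = 1022225.23 mm³
X̄ = 1418336.73 / 16586.50 = 85.51 mm
Ȳ = 1022225.23 / 16586.50 = 61.63 mm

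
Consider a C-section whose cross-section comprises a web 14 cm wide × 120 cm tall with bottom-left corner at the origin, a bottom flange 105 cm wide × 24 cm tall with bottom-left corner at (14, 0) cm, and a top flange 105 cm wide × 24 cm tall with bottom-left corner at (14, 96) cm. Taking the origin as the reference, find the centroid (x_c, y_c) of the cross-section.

x_c = 51.62 cm, y_c = 60.00 cm

web: A = 14 × 120 = 1680.00, centroid at (7.00, 60.00).
bottom flange: A = 105 × 24 = 2520.00, centroid at (66.50, 12.00).
top flange: A = 105 × 24 = 2520.00, centroid at (66.50, 108.00).
ΣA = 6720.00 cm²
ΣAx_c = (1680.00)(7.00) + (2520.00)(66.50) + (2520.00)(66.50) = 346920.00 cm³
ΣAy_c = (1680.00)(60.00) + (2520.00)(12.00) + (2520.00)(108.00) = 403200.00 cm³
x_c = 346920.00 / 6720.00 = 51.62 cm
y_c = 403200.00 / 6720.00 = 60.00 cm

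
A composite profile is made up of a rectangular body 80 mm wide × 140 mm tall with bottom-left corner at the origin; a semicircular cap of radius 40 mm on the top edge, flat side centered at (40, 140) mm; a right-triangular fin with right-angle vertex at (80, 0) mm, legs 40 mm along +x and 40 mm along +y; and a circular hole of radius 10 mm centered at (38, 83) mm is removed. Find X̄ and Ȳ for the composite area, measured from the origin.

rectangular body: A = 80 × 140 = 11200.00, centroid at (40.00, 70.00).
semicircular top: A = ½π·40² = 2513.27, centroid at (40.00, 156.98).
triangular fin: A = ½·40·40 = 800.00, centroid at (93.33, 13.33).
hole: A = −π·10² = -314.16, centroid at (38.00, 83.00).
ΣA = 14199.11 mm², ΣAX̄ = 611259.58 mm³, ΣAȲ = 1163116.49 mm³.
X̄ = 611259.58/14199.11 = 43.05 mm; Ȳ = 1163116.49/14199.11 = 81.91 mm.

X̄ = 43.05 mm, Ȳ = 81.91 mm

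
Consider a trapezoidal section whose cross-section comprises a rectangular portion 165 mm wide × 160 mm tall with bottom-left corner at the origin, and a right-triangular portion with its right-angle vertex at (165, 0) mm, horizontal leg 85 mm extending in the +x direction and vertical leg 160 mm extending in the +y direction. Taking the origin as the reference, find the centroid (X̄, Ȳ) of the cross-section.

Part | A | x̄ᵢ | ȳᵢ | A·x̄ᵢ | A·ȳᵢ
rectangular portion | 26400.00 | 82.50 | 80.00 | 2178000.00 | 2112000.00
triangular portion | 6800.00 | 193.33 | 53.33 | 1314666.67 | 362666.67
Σ | 33200.00 |  |  | 3492666.67 | 2474666.67
X̄ = 3492666.67 / 33200.00 = 105.20 mm
Ȳ = 2474666.67 / 33200.00 = 74.54 mm

X̄ = 105.20 mm, Ȳ = 74.54 mm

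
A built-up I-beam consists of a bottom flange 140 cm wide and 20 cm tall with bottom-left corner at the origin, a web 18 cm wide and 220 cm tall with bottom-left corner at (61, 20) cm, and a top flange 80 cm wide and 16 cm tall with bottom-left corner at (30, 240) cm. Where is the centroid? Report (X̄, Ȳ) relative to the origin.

Part | A | x̄ᵢ | ȳᵢ | A·x̄ᵢ | A·ȳᵢ
bottom flange | 2800.00 | 70.00 | 10.00 | 196000.00 | 28000.00
web | 3960.00 | 70.00 | 130.00 | 277200.00 | 514800.00
top flange | 1280.00 | 70.00 | 248.00 | 89600.00 | 317440.00
Σ | 8040.00 |  |  | 562800.00 | 860240.00
X̄ = 562800.00 / 8040.00 = 70.00 cm
Ȳ = 860240.00 / 8040.00 = 107.00 cm

X̄ = 70.00 cm, Ȳ = 107.00 cm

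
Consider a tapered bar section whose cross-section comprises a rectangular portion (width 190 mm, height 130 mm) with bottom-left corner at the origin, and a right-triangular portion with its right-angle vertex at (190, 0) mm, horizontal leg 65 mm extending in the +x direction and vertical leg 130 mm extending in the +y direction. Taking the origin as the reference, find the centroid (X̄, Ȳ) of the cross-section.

X̄ = 112.04 mm, Ȳ = 61.84 mm

rectangular portion: A = 190 × 130 = 24700.00, centroid at (95.00, 65.00).
triangular portion: A = ½·65·130 = 4225.00, centroid at (211.67, 43.33).
ΣA = 28925.00 mm²
ΣAX̄ = (24700.00)(95.00) + (4225.00)(211.67) = 3240791.67 mm³
ΣAȲ = (24700.00)(65.00) + (4225.00)(43.33) = 1788583.33 mm³
X̄ = 3240791.67 / 28925.00 = 112.04 mm
Ȳ = 1788583.33 / 28925.00 = 61.84 mm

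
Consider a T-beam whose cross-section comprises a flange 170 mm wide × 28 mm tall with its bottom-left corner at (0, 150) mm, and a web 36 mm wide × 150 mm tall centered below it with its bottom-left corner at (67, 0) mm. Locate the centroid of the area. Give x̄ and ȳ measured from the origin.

x̄ = 85.00 mm, ȳ = 116.70 mm

web: A = 36 × 150 = 5400.00, centroid at (85.00, 75.00).
flange: A = 170 × 28 = 4760.00, centroid at (85.00, 164.00).
ΣA = 10160.00 mm², ΣAx̄ = 863600.00 mm³, ΣAȳ = 1185640.00 mm³.
x̄ = 863600.00/10160.00 = 85.00 mm; ȳ = 1185640.00/10160.00 = 116.70 mm.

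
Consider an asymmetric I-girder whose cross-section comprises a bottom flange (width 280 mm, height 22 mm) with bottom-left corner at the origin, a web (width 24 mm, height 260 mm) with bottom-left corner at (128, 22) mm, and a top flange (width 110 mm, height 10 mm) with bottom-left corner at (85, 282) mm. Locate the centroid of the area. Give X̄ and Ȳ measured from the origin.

X̄ = 140.00 mm, Ȳ = 98.66 mm

Part | A | x̄ᵢ | ȳᵢ | A·x̄ᵢ | A·ȳᵢ
bottom flange | 6160.00 | 140.00 | 11.00 | 862400.00 | 67760.00
web | 6240.00 | 140.00 | 152.00 | 873600.00 | 948480.00
top flange | 1100.00 | 140.00 | 287.00 | 154000.00 | 315700.00
Σ | 13500.00 |  |  | 1890000.00 | 1331940.00
X̄ = 1890000.00 / 13500.00 = 140.00 mm
Ȳ = 1331940.00 / 13500.00 = 98.66 mm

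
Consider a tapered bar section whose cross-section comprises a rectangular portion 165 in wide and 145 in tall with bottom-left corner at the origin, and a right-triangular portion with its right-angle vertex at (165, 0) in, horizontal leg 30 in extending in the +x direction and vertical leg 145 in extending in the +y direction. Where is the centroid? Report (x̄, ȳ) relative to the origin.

rectangular portion: A = 165 × 145 = 23925.00, centroid at (82.50, 72.50).
triangular portion: A = ½·30·145 = 2175.00, centroid at (175.00, 48.33).
ΣA = 26100.00 in², ΣAx̄ = 2354437.50 in³, ΣAȳ = 1839687.50 in³.
x̄ = 2354437.50/26100.00 = 90.21 in; ȳ = 1839687.50/26100.00 = 70.49 in.

x̄ = 90.21 in, ȳ = 70.49 in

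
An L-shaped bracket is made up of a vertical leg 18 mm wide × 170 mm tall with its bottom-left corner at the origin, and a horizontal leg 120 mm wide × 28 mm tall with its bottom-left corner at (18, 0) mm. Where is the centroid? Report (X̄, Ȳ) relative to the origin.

X̄ = 45.11 mm, Ȳ = 47.84 mm

vertical leg: A = 18 × 170 = 3060.00, centroid at (9.00, 85.00).
horizontal leg: A = 120 × 28 = 3360.00, centroid at (78.00, 14.00).
ΣA = 6420.00 mm², ΣAX̄ = 289620.00 mm³, ΣAȲ = 307140.00 mm³.
X̄ = 289620.00/6420.00 = 45.11 mm; Ȳ = 307140.00/6420.00 = 47.84 mm.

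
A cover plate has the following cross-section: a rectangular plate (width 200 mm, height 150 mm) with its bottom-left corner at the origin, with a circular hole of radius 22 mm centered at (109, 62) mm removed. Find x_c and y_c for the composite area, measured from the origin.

plate: A = 200 × 150 = 30000.00, centroid at (100.00, 75.00).
hole: A = −π·22² = -1520.53, centroid at (109.00, 62.00).
ΣA = 28479.47 mm²
ΣAx_c = (30000.00)(100.00) + (-1520.53)(109.00) = 2834262.14 mm³
ΣAy_c = (30000.00)(75.00) + (-1520.53)(62.00) = 2155727.09 mm³
x_c = 2834262.14 / 28479.47 = 99.52 mm
y_c = 2155727.09 / 28479.47 = 75.69 mm

x_c = 99.52 mm, y_c = 75.69 mm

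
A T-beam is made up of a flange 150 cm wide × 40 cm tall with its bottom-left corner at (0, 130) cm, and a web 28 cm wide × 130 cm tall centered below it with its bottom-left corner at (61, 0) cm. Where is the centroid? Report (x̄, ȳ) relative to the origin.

web: A = 28 × 130 = 3640.00, centroid at (75.00, 65.00).
flange: A = 150 × 40 = 6000.00, centroid at (75.00, 150.00).
ΣA = 9640.00 cm², ΣAx̄ = 723000.00 cm³, ΣAȳ = 1136600.00 cm³.
x̄ = 723000.00/9640.00 = 75.00 cm; ȳ = 1136600.00/9640.00 = 117.90 cm.

x̄ = 75.00 cm, ȳ = 117.90 cm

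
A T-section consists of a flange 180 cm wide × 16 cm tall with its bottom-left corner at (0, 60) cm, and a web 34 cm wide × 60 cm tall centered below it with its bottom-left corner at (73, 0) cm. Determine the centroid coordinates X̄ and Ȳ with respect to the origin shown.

web: A = 34 × 60 = 2040.00, centroid at (90.00, 30.00).
flange: A = 180 × 16 = 2880.00, centroid at (90.00, 68.00).
ΣA = 4920.00 cm²
ΣAX̄ = (2040.00)(90.00) + (2880.00)(90.00) = 442800.00 cm³
ΣAȲ = (2040.00)(30.00) + (2880.00)(68.00) = 257040.00 cm³
X̄ = 442800.00 / 4920.00 = 90.00 cm
Ȳ = 257040.00 / 4920.00 = 52.24 cm

X̄ = 90.00 cm, Ȳ = 52.24 cm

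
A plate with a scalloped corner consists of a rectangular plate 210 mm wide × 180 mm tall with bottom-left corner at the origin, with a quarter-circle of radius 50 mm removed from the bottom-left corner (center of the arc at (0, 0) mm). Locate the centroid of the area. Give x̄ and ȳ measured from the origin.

x̄ = 109.59 mm, ȳ = 93.77 mm

plate: A = 210 × 180 = 37800.00, centroid at (105.00, 90.00).
removed quarter-circle: A = −¼π·50² = -1963.50, centroid at (21.22, 21.22).
ΣA = 35836.50 mm², ΣAx̄ = 3927333.33 mm³, ΣAȳ = 3360333.33 mm³.
x̄ = 3927333.33/35836.50 = 109.59 mm; ȳ = 3360333.33/35836.50 = 93.77 mm.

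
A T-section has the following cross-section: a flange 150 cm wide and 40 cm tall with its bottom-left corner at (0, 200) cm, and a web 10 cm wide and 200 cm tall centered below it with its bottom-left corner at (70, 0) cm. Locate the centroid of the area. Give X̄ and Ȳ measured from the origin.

web: A = 10 × 200 = 2000.00, centroid at (75.00, 100.00).
flange: A = 150 × 40 = 6000.00, centroid at (75.00, 220.00).
ΣA = 8000.00 cm²
ΣAX̄ = (2000.00)(75.00) + (6000.00)(75.00) = 600000.00 cm³
ΣAȲ = (2000.00)(100.00) + (6000.00)(220.00) = 1520000.00 cm³
X̄ = 600000.00 / 8000.00 = 75.00 cm
Ȳ = 1520000.00 / 8000.00 = 190.00 cm

X̄ = 75.00 cm, Ȳ = 190.00 cm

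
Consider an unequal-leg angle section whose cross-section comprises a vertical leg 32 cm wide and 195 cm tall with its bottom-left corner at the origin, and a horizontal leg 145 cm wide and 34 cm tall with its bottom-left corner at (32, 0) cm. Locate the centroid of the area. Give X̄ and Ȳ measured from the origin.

X̄ = 55.06 cm, Ȳ = 61.97 cm

Part | A | x̄ᵢ | ȳᵢ | A·x̄ᵢ | A·ȳᵢ
vertical leg | 6240.00 | 16.00 | 97.50 | 99840.00 | 608400.00
horizontal leg | 4930.00 | 104.50 | 17.00 | 515185.00 | 83810.00
Σ | 11170.00 |  |  | 615025.00 | 692210.00
X̄ = 615025.00 / 11170.00 = 55.06 cm
Ȳ = 692210.00 / 11170.00 = 61.97 cm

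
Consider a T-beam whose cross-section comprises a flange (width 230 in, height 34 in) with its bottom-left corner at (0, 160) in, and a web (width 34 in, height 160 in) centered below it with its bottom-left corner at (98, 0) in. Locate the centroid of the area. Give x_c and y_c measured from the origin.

web: A = 34 × 160 = 5440.00, centroid at (115.00, 80.00).
flange: A = 230 × 34 = 7820.00, centroid at (115.00, 177.00).
ΣA = 13260.00 in²
ΣAx_c = (5440.00)(115.00) + (7820.00)(115.00) = 1524900.00 in³
ΣAy_c = (5440.00)(80.00) + (7820.00)(177.00) = 1819340.00 in³
x_c = 1524900.00 / 13260.00 = 115.00 in
y_c = 1819340.00 / 13260.00 = 137.21 in

x_c = 115.00 in, y_c = 137.21 in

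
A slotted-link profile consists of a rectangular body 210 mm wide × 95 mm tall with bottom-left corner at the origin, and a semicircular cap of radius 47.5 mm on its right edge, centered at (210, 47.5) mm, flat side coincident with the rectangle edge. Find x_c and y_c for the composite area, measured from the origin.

x_c = 123.88 mm, y_c = 47.50 mm

rectangular body: A = 210 × 95 = 19950.00, centroid at (105.00, 47.50).
semicircular end: A = ½π·47.5² = 3544.11, centroid at (230.16, 47.50).
ΣA = 23494.11 mm², ΣAx_c = 2910460.85 mm³, ΣAy_c = 1115970.19 mm³.
x_c = 2910460.85/23494.11 = 123.88 mm; y_c = 1115970.19/23494.11 = 47.50 mm.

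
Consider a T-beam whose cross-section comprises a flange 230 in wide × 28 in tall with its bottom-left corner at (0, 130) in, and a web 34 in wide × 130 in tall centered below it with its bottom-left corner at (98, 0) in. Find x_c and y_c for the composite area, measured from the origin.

web: A = 34 × 130 = 4420.00, centroid at (115.00, 65.00).
flange: A = 230 × 28 = 6440.00, centroid at (115.00, 144.00).
ΣA = 10860.00 in²
ΣAx_c = (4420.00)(115.00) + (6440.00)(115.00) = 1248900.00 in³
ΣAy_c = (4420.00)(65.00) + (6440.00)(144.00) = 1214660.00 in³
x_c = 1248900.00 / 10860.00 = 115.00 in
y_c = 1214660.00 / 10860.00 = 111.85 in

x_c = 115.00 in, y_c = 111.85 in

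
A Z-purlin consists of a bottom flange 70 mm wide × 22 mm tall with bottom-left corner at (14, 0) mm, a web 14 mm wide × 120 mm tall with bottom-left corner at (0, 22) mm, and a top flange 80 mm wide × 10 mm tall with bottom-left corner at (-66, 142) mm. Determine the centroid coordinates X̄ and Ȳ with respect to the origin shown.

Part | A | x̄ᵢ | ȳᵢ | A·x̄ᵢ | A·ȳᵢ
bottom flange | 1540.00 | 49.00 | 11.00 | 75460.00 | 16940.00
web | 1680.00 | 7.00 | 82.00 | 11760.00 | 137760.00
top flange | 800.00 | -26.00 | 147.00 | -20800.00 | 117600.00
Σ | 4020.00 |  |  | 66420.00 | 272300.00
X̄ = 66420.00 / 4020.00 = 16.52 mm
Ȳ = 272300.00 / 4020.00 = 67.74 mm

X̄ = 16.52 mm, Ȳ = 67.74 mm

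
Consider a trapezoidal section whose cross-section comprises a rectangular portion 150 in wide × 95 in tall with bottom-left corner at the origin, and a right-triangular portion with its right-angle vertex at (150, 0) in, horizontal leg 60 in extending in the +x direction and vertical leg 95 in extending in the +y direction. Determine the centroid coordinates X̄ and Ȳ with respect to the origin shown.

X̄ = 90.83 in, Ȳ = 44.86 in

rectangular portion: A = 150 × 95 = 14250.00, centroid at (75.00, 47.50).
triangular portion: A = ½·60·95 = 2850.00, centroid at (170.00, 31.67).
ΣA = 17100.00 in²
ΣAX̄ = (14250.00)(75.00) + (2850.00)(170.00) = 1553250.00 in³
ΣAȲ = (14250.00)(47.50) + (2850.00)(31.67) = 767125.00 in³
X̄ = 1553250.00 / 17100.00 = 90.83 in
Ȳ = 767125.00 / 17100.00 = 44.86 in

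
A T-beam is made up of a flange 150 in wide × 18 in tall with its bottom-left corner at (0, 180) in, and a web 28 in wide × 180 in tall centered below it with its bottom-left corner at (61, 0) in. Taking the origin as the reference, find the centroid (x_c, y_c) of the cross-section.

x_c = 75.00 in, y_c = 124.53 in

web: A = 28 × 180 = 5040.00, centroid at (75.00, 90.00).
flange: A = 150 × 18 = 2700.00, centroid at (75.00, 189.00).
ΣA = 7740.00 in², ΣAx_c = 580500.00 in³, ΣAy_c = 963900.00 in³.
x_c = 580500.00/7740.00 = 75.00 in; y_c = 963900.00/7740.00 = 124.53 in.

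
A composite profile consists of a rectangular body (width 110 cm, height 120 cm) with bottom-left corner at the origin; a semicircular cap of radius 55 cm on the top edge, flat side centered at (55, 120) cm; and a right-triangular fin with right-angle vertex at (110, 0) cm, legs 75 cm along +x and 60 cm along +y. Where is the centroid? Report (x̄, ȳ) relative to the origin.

Part | A | x̄ᵢ | ȳᵢ | A·x̄ᵢ | A·ȳᵢ
rectangular body | 13200.00 | 55.00 | 60.00 | 726000.00 | 792000.00
semicircular top | 4751.66 | 55.00 | 143.34 | 261341.24 | 681115.73
triangular fin | 2250.00 | 135.00 | 20.00 | 303750.00 | 45000.00
Σ | 20201.66 |  |  | 1291091.24 | 1518115.73
x̄ = 1291091.24 / 20201.66 = 63.91 cm
ȳ = 1518115.73 / 20201.66 = 75.15 cm

x̄ = 63.91 cm, ȳ = 75.15 cm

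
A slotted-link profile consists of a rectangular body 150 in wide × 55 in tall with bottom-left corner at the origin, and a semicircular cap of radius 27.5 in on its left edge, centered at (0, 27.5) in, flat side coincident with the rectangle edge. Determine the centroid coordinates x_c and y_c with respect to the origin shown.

x_c = 64.09 in, y_c = 27.50 in

rectangular body: A = 150 × 55 = 8250.00, centroid at (75.00, 27.50).
semicircular end: A = ½π·27.5² = 1187.91, centroid at (-11.67, 27.50).
ΣA = 9437.91 in², ΣAx_c = 604885.42 in³, ΣAy_c = 259542.65 in³.
x_c = 604885.42/9437.91 = 64.09 in; y_c = 259542.65/9437.91 = 27.50 in.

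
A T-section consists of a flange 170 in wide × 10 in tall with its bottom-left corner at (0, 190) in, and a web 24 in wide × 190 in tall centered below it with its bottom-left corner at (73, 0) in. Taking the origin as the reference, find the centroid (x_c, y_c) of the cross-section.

x_c = 85.00 in, y_c = 122.16 in

Part | A | x̄ᵢ | ȳᵢ | A·x̄ᵢ | A·ȳᵢ
web | 4560.00 | 85.00 | 95.00 | 387600.00 | 433200.00
flange | 1700.00 | 85.00 | 195.00 | 144500.00 | 331500.00
Σ | 6260.00 |  |  | 532100.00 | 764700.00
x_c = 532100.00 / 6260.00 = 85.00 in
y_c = 764700.00 / 6260.00 = 122.16 in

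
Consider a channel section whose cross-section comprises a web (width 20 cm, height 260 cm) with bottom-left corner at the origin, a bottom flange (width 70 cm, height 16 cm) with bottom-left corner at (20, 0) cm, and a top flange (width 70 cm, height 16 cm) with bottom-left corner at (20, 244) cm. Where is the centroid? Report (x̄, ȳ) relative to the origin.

web: A = 20 × 260 = 5200.00, centroid at (10.00, 130.00).
bottom flange: A = 70 × 16 = 1120.00, centroid at (55.00, 8.00).
top flange: A = 70 × 16 = 1120.00, centroid at (55.00, 252.00).
ΣA = 7440.00 cm²
ΣAx̄ = (5200.00)(10.00) + (1120.00)(55.00) + (1120.00)(55.00) = 175200.00 cm³
ΣAȳ = (5200.00)(130.00) + (1120.00)(8.00) + (1120.00)(252.00) = 967200.00 cm³
x̄ = 175200.00 / 7440.00 = 23.55 cm
ȳ = 967200.00 / 7440.00 = 130.00 cm

x̄ = 23.55 cm, ȳ = 130.00 cm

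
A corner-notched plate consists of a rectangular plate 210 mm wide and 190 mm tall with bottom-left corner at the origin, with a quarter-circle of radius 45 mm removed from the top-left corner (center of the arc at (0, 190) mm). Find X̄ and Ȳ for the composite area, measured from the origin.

plate: A = 210 × 190 = 39900.00, centroid at (105.00, 95.00).
removed quarter-circle: A = −¼π·45² = -1590.43, centroid at (19.10, 170.90).
ΣA = 38309.57 mm², ΣAX̄ = 4159125.00 mm³, ΣAȲ = 3518693.06 mm³.
X̄ = 4159125.00/38309.57 = 108.57 mm; Ȳ = 3518693.06/38309.57 = 91.85 mm.

X̄ = 108.57 mm, Ȳ = 91.85 mm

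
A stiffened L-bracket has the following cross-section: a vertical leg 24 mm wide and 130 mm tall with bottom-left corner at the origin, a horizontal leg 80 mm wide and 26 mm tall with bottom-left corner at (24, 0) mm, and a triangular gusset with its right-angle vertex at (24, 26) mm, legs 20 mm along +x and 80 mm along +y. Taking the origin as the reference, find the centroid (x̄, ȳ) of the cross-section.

x̄ = 32.52 mm, ȳ = 45.33 mm

vertical leg: A = 24 × 130 = 3120.00, centroid at (12.00, 65.00).
horizontal leg: A = 80 × 26 = 2080.00, centroid at (64.00, 13.00).
gusset: A = ½·20·80 = 800.00, centroid at (30.67, 52.67).
ΣA = 6000.00 mm², ΣAx̄ = 195093.33 mm³, ΣAȳ = 271973.33 mm³.
x̄ = 195093.33/6000.00 = 32.52 mm; ȳ = 271973.33/6000.00 = 45.33 mm.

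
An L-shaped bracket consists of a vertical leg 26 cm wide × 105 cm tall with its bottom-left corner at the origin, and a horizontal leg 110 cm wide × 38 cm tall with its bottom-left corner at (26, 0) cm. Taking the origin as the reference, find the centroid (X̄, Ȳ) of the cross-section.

vertical leg: A = 26 × 105 = 2730.00, centroid at (13.00, 52.50).
horizontal leg: A = 110 × 38 = 4180.00, centroid at (81.00, 19.00).
ΣA = 6910.00 cm²
ΣAX̄ = (2730.00)(13.00) + (4180.00)(81.00) = 374070.00 cm³
ΣAȲ = (2730.00)(52.50) + (4180.00)(19.00) = 222745.00 cm³
X̄ = 374070.00 / 6910.00 = 54.13 cm
Ȳ = 222745.00 / 6910.00 = 32.24 cm

X̄ = 54.13 cm, Ȳ = 32.24 cm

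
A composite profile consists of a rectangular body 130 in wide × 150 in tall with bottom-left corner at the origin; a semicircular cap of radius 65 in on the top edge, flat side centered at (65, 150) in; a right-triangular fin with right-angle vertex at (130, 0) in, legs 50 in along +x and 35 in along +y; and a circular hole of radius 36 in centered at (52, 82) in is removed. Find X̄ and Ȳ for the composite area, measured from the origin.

Part | A | x̄ᵢ | ȳᵢ | A·x̄ᵢ | A·ȳᵢ
rectangular body | 19500.00 | 65.00 | 75.00 | 1267500.00 | 1462500.00
semicircular top | 6636.61 | 65.00 | 177.59 | 431379.94 | 1178575.51
triangular fin | 875.00 | 146.67 | 11.67 | 128333.33 | 10208.33
hole | -4071.50 | 52.00 | 82.00 | -211718.21 | -333863.33
Σ | 22940.11 |  |  | 1615495.06 | 2317420.50
X̄ = 1615495.06 / 22940.11 = 70.42 in
Ȳ = 2317420.50 / 22940.11 = 101.02 in

X̄ = 70.42 in, Ȳ = 101.02 in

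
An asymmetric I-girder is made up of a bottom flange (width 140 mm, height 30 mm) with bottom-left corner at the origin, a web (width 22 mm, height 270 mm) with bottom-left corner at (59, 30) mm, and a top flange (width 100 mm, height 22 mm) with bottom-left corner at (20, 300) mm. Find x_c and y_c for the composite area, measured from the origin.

Part | A | x̄ᵢ | ȳᵢ | A·x̄ᵢ | A·ȳᵢ
bottom flange | 4200.00 | 70.00 | 15.00 | 294000.00 | 63000.00
web | 5940.00 | 70.00 | 165.00 | 415800.00 | 980100.00
top flange | 2200.00 | 70.00 | 311.00 | 154000.00 | 684200.00
Σ | 12340.00 |  |  | 863800.00 | 1727300.00
x_c = 863800.00 / 12340.00 = 70.00 mm
y_c = 1727300.00 / 12340.00 = 139.98 mm

x_c = 70.00 mm, y_c = 139.98 mm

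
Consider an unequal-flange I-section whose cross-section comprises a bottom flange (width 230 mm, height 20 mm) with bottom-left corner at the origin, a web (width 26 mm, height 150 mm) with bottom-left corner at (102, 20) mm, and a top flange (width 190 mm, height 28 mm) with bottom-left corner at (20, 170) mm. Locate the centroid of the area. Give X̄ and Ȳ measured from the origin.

Part | A | x̄ᵢ | ȳᵢ | A·x̄ᵢ | A·ȳᵢ
bottom flange | 4600.00 | 115.00 | 10.00 | 529000.00 | 46000.00
web | 3900.00 | 115.00 | 95.00 | 448500.00 | 370500.00
top flange | 5320.00 | 115.00 | 184.00 | 611800.00 | 978880.00
Σ | 13820.00 |  |  | 1589300.00 | 1395380.00
X̄ = 1589300.00 / 13820.00 = 115.00 mm
Ȳ = 1395380.00 / 13820.00 = 100.97 mm

X̄ = 115.00 mm, Ȳ = 100.97 mm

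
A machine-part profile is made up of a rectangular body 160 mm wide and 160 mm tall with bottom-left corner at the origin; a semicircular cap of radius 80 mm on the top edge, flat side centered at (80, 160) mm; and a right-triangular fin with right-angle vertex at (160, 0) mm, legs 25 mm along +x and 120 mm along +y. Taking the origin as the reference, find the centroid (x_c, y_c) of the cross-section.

x_c = 83.57 mm, y_c = 109.22 mm

Part | A | x̄ᵢ | ȳᵢ | A·x̄ᵢ | A·ȳᵢ
rectangular body | 25600.00 | 80.00 | 80.00 | 2048000.00 | 2048000.00
semicircular top | 10053.10 | 80.00 | 193.95 | 804247.72 | 1949828.77
triangular fin | 1500.00 | 168.33 | 40.00 | 252500.00 | 60000.00
Σ | 37153.10 |  |  | 3104747.72 | 4057828.77
x_c = 3104747.72 / 37153.10 = 83.57 mm
y_c = 4057828.77 / 37153.10 = 109.22 mm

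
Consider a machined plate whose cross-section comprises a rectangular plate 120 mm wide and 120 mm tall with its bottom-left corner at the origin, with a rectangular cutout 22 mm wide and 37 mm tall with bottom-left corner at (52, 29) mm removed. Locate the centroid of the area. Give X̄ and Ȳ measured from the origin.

X̄ = 59.82 mm, Ȳ = 60.75 mm

plate: A = 120 × 120 = 14400.00, centroid at (60.00, 60.00).
hole: A = −(22 × 37) = -814.00, centroid at (63.00, 47.50).
ΣA = 13586.00 mm², ΣAX̄ = 812718.00 mm³, ΣAȲ = 825335.00 mm³.
X̄ = 812718.00/13586.00 = 59.82 mm; Ȳ = 825335.00/13586.00 = 60.75 mm.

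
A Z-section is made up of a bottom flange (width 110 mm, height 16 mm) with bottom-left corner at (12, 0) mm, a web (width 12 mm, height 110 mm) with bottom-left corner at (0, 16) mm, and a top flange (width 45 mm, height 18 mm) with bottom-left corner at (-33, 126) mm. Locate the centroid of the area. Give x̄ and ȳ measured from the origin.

bottom flange: A = 110 × 16 = 1760.00, centroid at (67.00, 8.00).
web: A = 12 × 110 = 1320.00, centroid at (6.00, 71.00).
top flange: A = 45 × 18 = 810.00, centroid at (-10.50, 135.00).
ΣA = 3890.00 mm², ΣAx̄ = 117335.00 mm³, ΣAȳ = 217150.00 mm³.
x̄ = 117335.00/3890.00 = 30.16 mm; ȳ = 217150.00/3890.00 = 55.82 mm.

x̄ = 30.16 mm, ȳ = 55.82 mm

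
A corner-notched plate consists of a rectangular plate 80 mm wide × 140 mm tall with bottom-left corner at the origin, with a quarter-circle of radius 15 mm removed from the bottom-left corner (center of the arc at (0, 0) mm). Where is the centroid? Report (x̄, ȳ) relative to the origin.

x̄ = 40.54 mm, ȳ = 71.02 mm

plate: A = 80 × 140 = 11200.00, centroid at (40.00, 70.00).
removed quarter-circle: A = −¼π·15² = -176.71, centroid at (6.37, 6.37).
ΣA = 11023.29 mm²
ΣAx̄ = (11200.00)(40.00) + (-176.71)(6.37) = 446875.00 mm³
ΣAȳ = (11200.00)(70.00) + (-176.71)(6.37) = 782875.00 mm³
x̄ = 446875.00 / 11023.29 = 40.54 mm
ȳ = 782875.00 / 11023.29 = 71.02 mm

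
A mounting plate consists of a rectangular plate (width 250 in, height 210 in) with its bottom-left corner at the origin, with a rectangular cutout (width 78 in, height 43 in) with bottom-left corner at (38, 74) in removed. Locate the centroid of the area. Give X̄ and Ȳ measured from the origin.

plate: A = 250 × 210 = 52500.00, centroid at (125.00, 105.00).
hole: A = −(78 × 43) = -3354.00, centroid at (77.00, 95.50).
ΣA = 49146.00 in²
ΣAX̄ = (52500.00)(125.00) + (-3354.00)(77.00) = 6304242.00 in³
ΣAȲ = (52500.00)(105.00) + (-3354.00)(95.50) = 5192193.00 in³
X̄ = 6304242.00 / 49146.00 = 128.28 in
Ȳ = 5192193.00 / 49146.00 = 105.65 in

X̄ = 128.28 in, Ȳ = 105.65 in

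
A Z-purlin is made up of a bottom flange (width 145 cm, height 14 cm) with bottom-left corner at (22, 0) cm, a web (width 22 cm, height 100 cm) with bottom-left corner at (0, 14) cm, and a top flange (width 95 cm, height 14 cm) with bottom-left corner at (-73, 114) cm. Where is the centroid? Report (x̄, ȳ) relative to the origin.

x̄ = 32.76 cm, ȳ = 56.82 cm

bottom flange: A = 145 × 14 = 2030.00, centroid at (94.50, 7.00).
web: A = 22 × 100 = 2200.00, centroid at (11.00, 64.00).
top flange: A = 95 × 14 = 1330.00, centroid at (-25.50, 121.00).
ΣA = 5560.00 cm², ΣAx̄ = 182120.00 cm³, ΣAȳ = 315940.00 cm³.
x̄ = 182120.00/5560.00 = 32.76 cm; ȳ = 315940.00/5560.00 = 56.82 cm.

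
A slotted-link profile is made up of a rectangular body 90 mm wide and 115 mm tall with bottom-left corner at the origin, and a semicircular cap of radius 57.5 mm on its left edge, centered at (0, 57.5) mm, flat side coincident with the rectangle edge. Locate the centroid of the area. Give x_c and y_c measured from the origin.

rectangular body: A = 90 × 115 = 10350.00, centroid at (45.00, 57.50).
semicircular end: A = ½π·57.5² = 5193.45, centroid at (-24.40, 57.50).
ΣA = 15543.45 mm², ΣAx_c = 339010.42 mm³, ΣAy_c = 893748.11 mm³.
x_c = 339010.42/15543.45 = 21.81 mm; y_c = 893748.11/15543.45 = 57.50 mm.

x_c = 21.81 mm, y_c = 57.50 mm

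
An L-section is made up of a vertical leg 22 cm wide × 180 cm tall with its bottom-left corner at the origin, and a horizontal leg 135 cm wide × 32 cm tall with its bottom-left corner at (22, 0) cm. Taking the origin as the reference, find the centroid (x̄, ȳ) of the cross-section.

vertical leg: A = 22 × 180 = 3960.00, centroid at (11.00, 90.00).
horizontal leg: A = 135 × 32 = 4320.00, centroid at (89.50, 16.00).
ΣA = 8280.00 cm², ΣAx̄ = 430200.00 cm³, ΣAȳ = 425520.00 cm³.
x̄ = 430200.00/8280.00 = 51.96 cm; ȳ = 425520.00/8280.00 = 51.39 cm.

x̄ = 51.96 cm, ȳ = 51.39 cm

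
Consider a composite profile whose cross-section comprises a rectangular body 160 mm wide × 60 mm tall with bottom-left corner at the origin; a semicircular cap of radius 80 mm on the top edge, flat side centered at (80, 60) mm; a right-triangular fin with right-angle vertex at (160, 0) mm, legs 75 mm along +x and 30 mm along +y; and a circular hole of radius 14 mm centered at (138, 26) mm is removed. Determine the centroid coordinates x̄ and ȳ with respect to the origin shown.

rectangular body: A = 160 × 60 = 9600.00, centroid at (80.00, 30.00).
semicircular top: A = ½π·80² = 10053.10, centroid at (80.00, 93.95).
triangular fin: A = ½·75·30 = 1125.00, centroid at (185.00, 10.00).
hole: A = −π·14² = -615.75, centroid at (138.00, 26.00).
ΣA = 20162.34 mm²
ΣAx̄ = (9600.00)(80.00) + (10053.10)(80.00) + (1125.00)(185.00) + (-615.75)(138.00) = 1695398.92 mm³
ΣAȳ = (9600.00)(30.00) + (10053.10)(93.95) + (1125.00)(10.00) + (-615.75)(26.00) = 1227759.57 mm³
x̄ = 1695398.92 / 20162.34 = 84.09 mm
ȳ = 1227759.57 / 20162.34 = 60.89 mm

x̄ = 84.09 mm, ȳ = 60.89 mm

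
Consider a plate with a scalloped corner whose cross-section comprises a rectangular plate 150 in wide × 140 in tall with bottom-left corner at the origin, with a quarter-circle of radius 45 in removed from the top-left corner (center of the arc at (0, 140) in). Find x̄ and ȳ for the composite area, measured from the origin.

plate: A = 150 × 140 = 21000.00, centroid at (75.00, 70.00).
removed quarter-circle: A = −¼π·45² = -1590.43, centroid at (19.10, 120.90).
ΣA = 19409.57 in²
ΣAx̄ = (21000.00)(75.00) + (-1590.43)(19.10) = 1544625.00 in³
ΣAȳ = (21000.00)(70.00) + (-1590.43)(120.90) = 1277714.62 in³
x̄ = 1544625.00 / 19409.57 = 79.58 in
ȳ = 1277714.62 / 19409.57 = 65.83 in

x̄ = 79.58 in, ȳ = 65.83 in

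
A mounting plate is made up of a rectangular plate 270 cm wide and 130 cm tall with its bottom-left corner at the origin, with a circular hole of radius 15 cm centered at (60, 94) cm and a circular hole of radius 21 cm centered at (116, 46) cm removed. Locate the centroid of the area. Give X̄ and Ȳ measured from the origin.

plate: A = 270 × 130 = 35100.00, centroid at (135.00, 65.00).
hole 1: A = −π·15² = -706.86, centroid at (60.00, 94.00).
hole 2: A = −π·21² = -1385.44, centroid at (116.00, 46.00).
ΣA = 33007.70 cm²
ΣAX̄ = (35100.00)(135.00) + (-706.86)(60.00) + (-1385.44)(116.00) = 4535377.19 cm³
ΣAȲ = (35100.00)(65.00) + (-706.86)(94.00) + (-1385.44)(46.00) = 2151324.97 cm³
X̄ = 4535377.19 / 33007.70 = 137.40 cm
Ȳ = 2151324.97 / 33007.70 = 65.18 cm

X̄ = 137.40 cm, Ȳ = 65.18 cm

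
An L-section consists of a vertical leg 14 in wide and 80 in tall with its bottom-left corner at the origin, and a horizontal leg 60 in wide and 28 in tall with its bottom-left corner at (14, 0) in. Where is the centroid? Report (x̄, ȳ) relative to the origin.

Part | A | x̄ᵢ | ȳᵢ | A·x̄ᵢ | A·ȳᵢ
vertical leg | 1120.00 | 7.00 | 40.00 | 7840.00 | 44800.00
horizontal leg | 1680.00 | 44.00 | 14.00 | 73920.00 | 23520.00
Σ | 2800.00 |  |  | 81760.00 | 68320.00
x̄ = 81760.00 / 2800.00 = 29.20 in
ȳ = 68320.00 / 2800.00 = 24.40 in

x̄ = 29.20 in, ȳ = 24.40 in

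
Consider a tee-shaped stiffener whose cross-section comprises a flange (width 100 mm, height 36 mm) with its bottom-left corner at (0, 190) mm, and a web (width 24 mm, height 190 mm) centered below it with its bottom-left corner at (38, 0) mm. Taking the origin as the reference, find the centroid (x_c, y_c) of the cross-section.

Part | A | x̄ᵢ | ȳᵢ | A·x̄ᵢ | A·ȳᵢ
web | 4560.00 | 50.00 | 95.00 | 228000.00 | 433200.00
flange | 3600.00 | 50.00 | 208.00 | 180000.00 | 748800.00
Σ | 8160.00 |  |  | 408000.00 | 1182000.00
x_c = 408000.00 / 8160.00 = 50.00 mm
y_c = 1182000.00 / 8160.00 = 144.85 mm

x_c = 50.00 mm, y_c = 144.85 mm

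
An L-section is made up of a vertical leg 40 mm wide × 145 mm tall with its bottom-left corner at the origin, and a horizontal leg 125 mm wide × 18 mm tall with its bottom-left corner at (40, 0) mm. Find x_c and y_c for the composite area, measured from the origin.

vertical leg: A = 40 × 145 = 5800.00, centroid at (20.00, 72.50).
horizontal leg: A = 125 × 18 = 2250.00, centroid at (102.50, 9.00).
ΣA = 8050.00 mm², ΣAx_c = 346625.00 mm³, ΣAy_c = 440750.00 mm³.
x_c = 346625.00/8050.00 = 43.06 mm; y_c = 440750.00/8050.00 = 54.75 mm.

x_c = 43.06 mm, y_c = 54.75 mm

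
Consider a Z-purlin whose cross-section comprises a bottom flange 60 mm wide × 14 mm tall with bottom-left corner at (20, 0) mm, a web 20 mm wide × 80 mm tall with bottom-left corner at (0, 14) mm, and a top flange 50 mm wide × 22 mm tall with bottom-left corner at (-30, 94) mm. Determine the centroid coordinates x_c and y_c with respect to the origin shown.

x_c = 14.83 mm, y_c = 58.69 mm

bottom flange: A = 60 × 14 = 840.00, centroid at (50.00, 7.00).
web: A = 20 × 80 = 1600.00, centroid at (10.00, 54.00).
top flange: A = 50 × 22 = 1100.00, centroid at (-5.00, 105.00).
ΣA = 3540.00 mm²
ΣAx_c = (840.00)(50.00) + (1600.00)(10.00) + (1100.00)(-5.00) = 52500.00 mm³
ΣAy_c = (840.00)(7.00) + (1600.00)(54.00) + (1100.00)(105.00) = 207780.00 mm³
x_c = 52500.00 / 3540.00 = 14.83 mm
y_c = 207780.00 / 3540.00 = 58.69 mm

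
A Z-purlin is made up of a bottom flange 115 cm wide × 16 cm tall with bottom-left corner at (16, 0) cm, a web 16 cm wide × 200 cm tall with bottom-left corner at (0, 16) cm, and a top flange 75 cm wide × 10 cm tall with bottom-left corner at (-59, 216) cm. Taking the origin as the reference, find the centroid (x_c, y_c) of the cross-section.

bottom flange: A = 115 × 16 = 1840.00, centroid at (73.50, 8.00).
web: A = 16 × 200 = 3200.00, centroid at (8.00, 116.00).
top flange: A = 75 × 10 = 750.00, centroid at (-21.50, 221.00).
ΣA = 5790.00 cm²
ΣAx_c = (1840.00)(73.50) + (3200.00)(8.00) + (750.00)(-21.50) = 144715.00 cm³
ΣAy_c = (1840.00)(8.00) + (3200.00)(116.00) + (750.00)(221.00) = 551670.00 cm³
x_c = 144715.00 / 5790.00 = 24.99 cm
y_c = 551670.00 / 5790.00 = 95.28 cm

x_c = 24.99 cm, y_c = 95.28 cm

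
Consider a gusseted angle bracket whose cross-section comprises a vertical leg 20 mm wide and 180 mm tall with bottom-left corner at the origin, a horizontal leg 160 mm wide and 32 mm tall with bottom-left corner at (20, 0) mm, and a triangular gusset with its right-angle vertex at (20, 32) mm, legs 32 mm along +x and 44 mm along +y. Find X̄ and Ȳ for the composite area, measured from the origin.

X̄ = 60.44 mm, Ȳ = 46.56 mm

vertical leg: A = 20 × 180 = 3600.00, centroid at (10.00, 90.00).
horizontal leg: A = 160 × 32 = 5120.00, centroid at (100.00, 16.00).
gusset: A = ½·32·44 = 704.00, centroid at (30.67, 46.67).
ΣA = 9424.00 mm², ΣAX̄ = 569589.33 mm³, ΣAȲ = 438773.33 mm³.
X̄ = 569589.33/9424.00 = 60.44 mm; Ȳ = 438773.33/9424.00 = 46.56 mm.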